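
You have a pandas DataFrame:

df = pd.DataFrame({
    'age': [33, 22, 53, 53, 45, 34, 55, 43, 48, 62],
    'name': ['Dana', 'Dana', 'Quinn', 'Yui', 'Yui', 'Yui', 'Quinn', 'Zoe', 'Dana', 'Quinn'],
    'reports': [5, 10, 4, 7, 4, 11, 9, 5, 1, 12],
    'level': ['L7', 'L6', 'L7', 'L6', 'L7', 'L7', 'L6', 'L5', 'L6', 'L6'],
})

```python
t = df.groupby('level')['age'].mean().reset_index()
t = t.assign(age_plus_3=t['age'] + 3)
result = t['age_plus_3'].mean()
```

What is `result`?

47.0833333333

group by level, mean of age:
level
L5    43.00
L6    48.00
L7    41.25
Name: age, dtype: float64
reset_index():
  level    age
0    L5  43.00
1    L6  48.00
2    L7  41.25
add column age_plus_3 = t['age'] + 3:
  level    age  age_plus_3
0    L5  43.00       46.00
1    L6  48.00       51.00
2    L7  41.25       44.25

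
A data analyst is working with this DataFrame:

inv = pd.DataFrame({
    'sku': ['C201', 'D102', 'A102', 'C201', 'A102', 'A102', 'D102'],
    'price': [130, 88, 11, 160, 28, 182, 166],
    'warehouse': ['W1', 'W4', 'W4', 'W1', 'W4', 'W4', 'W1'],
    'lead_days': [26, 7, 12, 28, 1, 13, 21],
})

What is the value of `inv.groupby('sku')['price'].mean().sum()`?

group by sku, mean of price:
sku
A102     73.666667
C201    145.000000
D102    127.000000
Name: price, dtype: float64
Finally, sum of the resulting series = 345.666666667.

345.666666667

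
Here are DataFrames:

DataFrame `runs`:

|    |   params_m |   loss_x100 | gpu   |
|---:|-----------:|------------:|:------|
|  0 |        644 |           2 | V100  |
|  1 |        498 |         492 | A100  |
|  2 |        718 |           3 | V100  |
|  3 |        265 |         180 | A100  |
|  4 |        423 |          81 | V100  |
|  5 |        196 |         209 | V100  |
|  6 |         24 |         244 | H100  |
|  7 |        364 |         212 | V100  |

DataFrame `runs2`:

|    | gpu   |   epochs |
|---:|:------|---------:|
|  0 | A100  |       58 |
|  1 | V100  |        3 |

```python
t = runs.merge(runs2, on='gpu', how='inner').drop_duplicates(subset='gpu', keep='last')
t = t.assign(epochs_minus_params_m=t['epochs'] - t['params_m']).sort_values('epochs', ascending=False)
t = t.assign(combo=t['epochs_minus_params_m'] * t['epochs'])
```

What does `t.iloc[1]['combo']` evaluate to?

merge on 'gpu' (how='inner') → 7 rows:
   params_m  loss_x100   gpu  epochs
0       644          2  V100       3
1       498        492  A100      58
2       718          3  V100       3
3       265        180  A100      58
4       423         81  V100       3
5       196        209  V100       3
6       364        212  V100       3
drop duplicate gpu (keep=last):
   params_m  loss_x100   gpu  epochs
3       265        180  A100      58
6       364        212  V100       3
add column epochs_minus_params_m = t['epochs'] - t['params_m']:
   params_m  loss_x100   gpu  epochs  epochs_minus_params_m
3       265        180  A100      58                   -207
6       364        212  V100       3                   -361
sort by epochs descending:
   params_m  loss_x100   gpu  epochs  epochs_minus_params_m
3       265        180  A100      58                   -207
6       364        212  V100       3                   -361
add column combo = t['epochs_minus_params_m'] * t['epochs']:
   params_m  loss_x100   gpu  epochs  epochs_minus_params_m  combo
3       265        180  A100      58                   -207 -12006
6       364        212  V100       3                   -361  -1083
Then the value at position 1, column 'combo': -1083

-1083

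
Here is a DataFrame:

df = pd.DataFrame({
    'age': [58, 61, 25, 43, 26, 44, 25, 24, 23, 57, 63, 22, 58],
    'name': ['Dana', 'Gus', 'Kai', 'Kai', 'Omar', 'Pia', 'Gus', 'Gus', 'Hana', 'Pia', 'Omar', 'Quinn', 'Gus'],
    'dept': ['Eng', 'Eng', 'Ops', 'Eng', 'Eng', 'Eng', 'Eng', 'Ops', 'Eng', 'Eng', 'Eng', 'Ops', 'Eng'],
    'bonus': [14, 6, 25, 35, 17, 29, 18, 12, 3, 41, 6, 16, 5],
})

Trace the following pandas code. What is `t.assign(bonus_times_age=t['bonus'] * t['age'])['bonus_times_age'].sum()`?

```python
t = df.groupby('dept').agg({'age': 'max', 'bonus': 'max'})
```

3208

group by dept: max(age), max(bonus):
      age  bonus
dept            
Eng    63     41
Ops    25     25
add column bonus_times_age = t['bonus'] * t['age']:
      age  bonus  bonus_times_age
dept                             
Eng    63     41             2583
Ops    25     25              625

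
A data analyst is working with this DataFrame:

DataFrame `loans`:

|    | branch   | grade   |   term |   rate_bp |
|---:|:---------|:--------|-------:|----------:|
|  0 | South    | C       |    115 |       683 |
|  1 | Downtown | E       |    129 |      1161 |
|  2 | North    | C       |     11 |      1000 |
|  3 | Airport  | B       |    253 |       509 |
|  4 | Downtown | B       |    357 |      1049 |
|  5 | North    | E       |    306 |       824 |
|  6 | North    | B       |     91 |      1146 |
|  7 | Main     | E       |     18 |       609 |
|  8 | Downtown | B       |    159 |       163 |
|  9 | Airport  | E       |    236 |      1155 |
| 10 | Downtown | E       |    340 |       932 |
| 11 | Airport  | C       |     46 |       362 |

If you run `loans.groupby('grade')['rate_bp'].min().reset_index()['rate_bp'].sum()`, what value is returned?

group by grade, min of rate_bp:
grade
B    163
C    362
E    609
Name: rate_bp, dtype: int64
reset_index():
  grade  rate_bp
0     B      163
1     C      362
2     E      609
Then the sum of column 'rate_bp': 1134

1134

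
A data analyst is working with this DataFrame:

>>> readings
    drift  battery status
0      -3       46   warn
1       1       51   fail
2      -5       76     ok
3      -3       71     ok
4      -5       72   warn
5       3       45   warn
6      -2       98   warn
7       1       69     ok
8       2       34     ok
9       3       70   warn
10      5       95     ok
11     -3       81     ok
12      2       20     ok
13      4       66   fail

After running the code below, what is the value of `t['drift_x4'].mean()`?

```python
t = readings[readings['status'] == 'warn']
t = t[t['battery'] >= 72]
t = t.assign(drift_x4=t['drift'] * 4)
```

filter rows where status == 'warn':
   drift  battery status
0     -3       46   warn
4     -5       72   warn
5      3       45   warn
6     -2       98   warn
9      3       70   warn
filter rows where battery >= 72:
   drift  battery status
4     -5       72   warn
6     -2       98   warn
add column drift_x4 = t['drift'] * 4:
   drift  battery status  drift_x4
4     -5       72   warn       -20
6     -2       98   warn        -8
So mean() = -14.0.

-14.0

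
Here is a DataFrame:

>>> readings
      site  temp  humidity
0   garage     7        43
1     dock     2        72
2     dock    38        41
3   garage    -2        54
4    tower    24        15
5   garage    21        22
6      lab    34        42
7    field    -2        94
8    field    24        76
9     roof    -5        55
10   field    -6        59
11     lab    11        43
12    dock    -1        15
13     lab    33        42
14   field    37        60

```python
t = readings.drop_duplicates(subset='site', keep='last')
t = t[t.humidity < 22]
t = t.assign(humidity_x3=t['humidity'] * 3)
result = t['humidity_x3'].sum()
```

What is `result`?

90

drop duplicate site (keep=last):
      site  temp  humidity
4    tower    24        15
5   garage    21        22
9     roof    -5        55
12    dock    -1        15
13     lab    33        42
14   field    37        60
filter rows where humidity < 22:
     site  temp  humidity
4   tower    24        15
12   dock    -1        15
add column humidity_x3 = t['humidity'] * 3:
     site  temp  humidity  humidity_x3
4   tower    24        15           45
12   dock    -1        15           45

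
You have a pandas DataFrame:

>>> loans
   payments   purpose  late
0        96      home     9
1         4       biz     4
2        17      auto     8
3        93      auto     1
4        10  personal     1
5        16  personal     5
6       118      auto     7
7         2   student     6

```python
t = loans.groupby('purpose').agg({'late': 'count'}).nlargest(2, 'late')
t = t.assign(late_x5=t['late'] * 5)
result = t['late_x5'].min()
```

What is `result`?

10

group by purpose, count of late:
          late
purpose       
auto         3
biz          1
home         1
personal     2
student      1
take 2 rows with largest late:
          late
purpose       
auto         3
personal     2
add column late_x5 = t['late'] * 5:
          late  late_x5
purpose                
auto         3       15
personal     2       10
The min of column 'late_x5' is 10.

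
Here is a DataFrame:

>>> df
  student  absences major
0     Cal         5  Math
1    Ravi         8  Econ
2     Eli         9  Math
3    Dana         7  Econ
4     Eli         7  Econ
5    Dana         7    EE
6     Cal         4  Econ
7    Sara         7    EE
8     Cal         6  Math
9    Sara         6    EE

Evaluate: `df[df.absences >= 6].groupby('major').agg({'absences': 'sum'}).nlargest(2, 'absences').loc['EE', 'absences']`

20

filter rows where absences >= 6:
  student  absences major
1    Ravi         8  Econ
2     Eli         9  Math
3    Dana         7  Econ
4     Eli         7  Econ
5    Dana         7    EE
7    Sara         7    EE
8     Cal         6  Math
9    Sara         6    EE
group by major, sum of absences:
       absences
major          
EE           20
Econ         22
Math         15
take 2 rows with largest absences:
       absences
major          
Econ         22
EE           20
The value at row 'EE', column 'absences' is 20.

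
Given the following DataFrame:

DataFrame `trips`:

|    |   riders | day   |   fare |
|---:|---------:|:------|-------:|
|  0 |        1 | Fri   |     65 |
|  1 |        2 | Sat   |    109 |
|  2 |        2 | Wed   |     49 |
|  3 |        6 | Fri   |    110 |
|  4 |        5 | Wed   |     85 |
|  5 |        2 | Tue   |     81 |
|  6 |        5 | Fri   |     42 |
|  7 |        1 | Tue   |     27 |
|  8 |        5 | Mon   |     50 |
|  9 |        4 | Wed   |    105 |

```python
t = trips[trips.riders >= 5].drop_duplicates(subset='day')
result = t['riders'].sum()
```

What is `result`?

filter rows where riders >= 5:
   riders  day  fare
3       6  Fri   110
4       5  Wed    85
6       5  Fri    42
8       5  Mon    50
drop duplicate day (keep=first):
   riders  day  fare
3       6  Fri   110
4       5  Wed    85
8       5  Mon    50
sum of column 'riders' → 16

16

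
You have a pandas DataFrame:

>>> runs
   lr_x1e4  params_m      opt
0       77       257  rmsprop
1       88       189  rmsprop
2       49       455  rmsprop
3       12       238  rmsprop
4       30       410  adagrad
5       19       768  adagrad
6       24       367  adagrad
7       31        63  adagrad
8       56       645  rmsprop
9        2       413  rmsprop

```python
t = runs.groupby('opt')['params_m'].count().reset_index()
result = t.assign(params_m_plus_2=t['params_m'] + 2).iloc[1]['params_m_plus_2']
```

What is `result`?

group by opt, count of params_m:
opt
adagrad    4
rmsprop    6
Name: params_m, dtype: int64
reset_index():
       opt  params_m
0  adagrad         4
1  rmsprop         6
add column params_m_plus_2 = t['params_m'] + 2:
       opt  params_m  params_m_plus_2
0  adagrad         4                6
1  rmsprop         6                8

8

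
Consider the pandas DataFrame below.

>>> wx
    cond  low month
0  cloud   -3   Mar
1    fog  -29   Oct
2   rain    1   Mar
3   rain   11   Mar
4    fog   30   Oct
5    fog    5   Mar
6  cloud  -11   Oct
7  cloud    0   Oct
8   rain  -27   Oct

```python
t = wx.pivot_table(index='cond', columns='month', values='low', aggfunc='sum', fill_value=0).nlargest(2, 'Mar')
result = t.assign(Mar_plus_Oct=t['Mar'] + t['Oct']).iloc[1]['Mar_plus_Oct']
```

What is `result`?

6

pivot: rows=cond, cols=month, sum(low):
month  Mar  Oct
cond           
cloud   -3  -11
fog      5    1
rain    12  -27
take 2 rows with largest Mar:
month  Mar  Oct
cond           
rain    12  -27
fog      5    1
add column Mar_plus_Oct = t['Mar'] + t['Oct']:
month  Mar  Oct  Mar_plus_Oct
cond                         
rain    12  -27           -15
fog      5    1             6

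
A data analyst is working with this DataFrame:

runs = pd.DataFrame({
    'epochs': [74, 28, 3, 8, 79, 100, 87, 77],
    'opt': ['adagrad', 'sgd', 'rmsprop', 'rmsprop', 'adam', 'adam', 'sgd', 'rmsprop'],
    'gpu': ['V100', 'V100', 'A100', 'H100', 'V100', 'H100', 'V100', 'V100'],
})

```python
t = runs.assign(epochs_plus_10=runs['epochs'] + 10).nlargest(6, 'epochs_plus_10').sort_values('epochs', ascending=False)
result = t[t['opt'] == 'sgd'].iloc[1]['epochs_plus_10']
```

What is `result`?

38

add column epochs_plus_10 = runs['epochs'] + 10:
   epochs      opt   gpu  epochs_plus_10
0      74  adagrad  V100              84
1      28      sgd  V100              38
2       3  rmsprop  A100              13
3       8  rmsprop  H100              18
4      79     adam  V100              89
5     100     adam  H100             110
6      87      sgd  V100              97
7      77  rmsprop  V100              87
take 6 rows with largest epochs_plus_10:
   epochs      opt   gpu  epochs_plus_10
5     100     adam  H100             110
6      87      sgd  V100              97
4      79     adam  V100              89
7      77  rmsprop  V100              87
0      74  adagrad  V100              84
1      28      sgd  V100              38
sort by epochs descending:
   epochs      opt   gpu  epochs_plus_10
5     100     adam  H100             110
6      87      sgd  V100              97
4      79     adam  V100              89
7      77  rmsprop  V100              87
0      74  adagrad  V100              84
1      28      sgd  V100              38
filter rows where opt == 'sgd':
   epochs  opt   gpu  epochs_plus_10
6      87  sgd  V100              97
1      28  sgd  V100              38
value at position 1, column 'epochs_plus_10' → 38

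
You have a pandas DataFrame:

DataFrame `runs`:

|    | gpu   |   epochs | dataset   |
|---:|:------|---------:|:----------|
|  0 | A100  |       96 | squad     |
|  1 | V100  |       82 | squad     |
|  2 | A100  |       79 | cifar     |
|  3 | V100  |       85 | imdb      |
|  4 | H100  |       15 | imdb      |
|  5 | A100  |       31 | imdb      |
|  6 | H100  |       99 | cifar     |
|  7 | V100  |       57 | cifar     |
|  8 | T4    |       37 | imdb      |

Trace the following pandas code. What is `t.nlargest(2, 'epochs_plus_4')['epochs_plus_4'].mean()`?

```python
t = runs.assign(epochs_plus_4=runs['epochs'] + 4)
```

add column epochs_plus_4 = runs['epochs'] + 4:
    gpu  epochs dataset  epochs_plus_4
0  A100      96   squad            100
1  V100      82   squad             86
2  A100      79   cifar             83
3  V100      85    imdb             89
4  H100      15    imdb             19
5  A100      31    imdb             35
6  H100      99   cifar            103
7  V100      57   cifar             61
8    T4      37    imdb             41
take 2 rows with largest epochs_plus_4:
    gpu  epochs dataset  epochs_plus_4
6  H100      99   cifar            103
0  A100      96   squad            100

101.5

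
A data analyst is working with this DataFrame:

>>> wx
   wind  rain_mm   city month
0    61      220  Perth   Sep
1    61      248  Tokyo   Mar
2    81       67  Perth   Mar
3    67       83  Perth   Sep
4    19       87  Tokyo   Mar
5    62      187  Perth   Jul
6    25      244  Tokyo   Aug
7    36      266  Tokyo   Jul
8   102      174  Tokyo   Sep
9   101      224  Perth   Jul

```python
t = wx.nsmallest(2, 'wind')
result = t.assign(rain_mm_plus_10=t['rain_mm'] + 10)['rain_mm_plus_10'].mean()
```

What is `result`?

175.5

take 2 rows with smallest wind:
   wind  rain_mm   city month
4    19       87  Tokyo   Mar
6    25      244  Tokyo   Aug
add column rain_mm_plus_10 = t['rain_mm'] + 10:
   wind  rain_mm   city month  rain_mm_plus_10
4    19       87  Tokyo   Mar               97
6    25      244  Tokyo   Aug              254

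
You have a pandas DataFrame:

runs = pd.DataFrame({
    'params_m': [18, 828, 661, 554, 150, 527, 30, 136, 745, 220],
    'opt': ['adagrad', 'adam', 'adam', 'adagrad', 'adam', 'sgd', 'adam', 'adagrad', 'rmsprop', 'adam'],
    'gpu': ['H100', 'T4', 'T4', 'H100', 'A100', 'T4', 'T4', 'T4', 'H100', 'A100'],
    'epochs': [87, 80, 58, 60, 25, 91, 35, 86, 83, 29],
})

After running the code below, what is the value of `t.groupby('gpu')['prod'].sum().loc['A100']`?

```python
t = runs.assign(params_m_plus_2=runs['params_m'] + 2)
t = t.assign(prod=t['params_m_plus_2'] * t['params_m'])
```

add column params_m_plus_2 = runs['params_m'] + 2:
   params_m      opt   gpu  epochs  params_m_plus_2
0        18  adagrad  H100      87               20
1       828     adam    T4      80              830
2       661     adam    T4      58              663
3       554  adagrad  H100      60              556
4       150     adam  A100      25              152
5       527      sgd    T4      91              529
6        30     adam    T4      35               32
7       136  adagrad    T4      86              138
8       745  rmsprop  H100      83              747
9       220     adam  A100      29              222
add column prod = t['params_m_plus_2'] * t['params_m']:
   params_m      opt   gpu  epochs  params_m_plus_2    prod
0        18  adagrad  H100      87               20     360
1       828     adam    T4      80              830  687240
2       661     adam    T4      58              663  438243
3       554  adagrad  H100      60              556  308024
4       150     adam  A100      25              152   22800
5       527      sgd    T4      91              529  278783
6        30     adam    T4      35               32     960
7       136  adagrad    T4      86              138   18768
8       745  rmsprop  H100      83              747  556515
9       220     adam  A100      29              222   48840
group by gpu, sum of prod:
gpu
A100      71640
H100     864899
T4      1423994
Name: prod, dtype: int64

71640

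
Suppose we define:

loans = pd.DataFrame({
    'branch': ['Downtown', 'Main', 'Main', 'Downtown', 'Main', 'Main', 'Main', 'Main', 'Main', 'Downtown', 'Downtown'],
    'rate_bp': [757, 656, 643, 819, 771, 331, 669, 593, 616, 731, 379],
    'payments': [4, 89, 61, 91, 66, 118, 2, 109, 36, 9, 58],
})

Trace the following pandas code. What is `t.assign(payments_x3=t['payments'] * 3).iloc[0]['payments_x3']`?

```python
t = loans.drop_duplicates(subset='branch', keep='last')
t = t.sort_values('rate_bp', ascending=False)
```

108

drop duplicate branch (keep=last):
      branch  rate_bp  payments
8       Main      616        36
10  Downtown      379        58
sort by rate_bp descending:
      branch  rate_bp  payments
8       Main      616        36
10  Downtown      379        58
add column payments_x3 = t['payments'] * 3:
      branch  rate_bp  payments  payments_x3
8       Main      616        36          108
10  Downtown      379        58          174
value at position 0, column 'payments_x3' → 108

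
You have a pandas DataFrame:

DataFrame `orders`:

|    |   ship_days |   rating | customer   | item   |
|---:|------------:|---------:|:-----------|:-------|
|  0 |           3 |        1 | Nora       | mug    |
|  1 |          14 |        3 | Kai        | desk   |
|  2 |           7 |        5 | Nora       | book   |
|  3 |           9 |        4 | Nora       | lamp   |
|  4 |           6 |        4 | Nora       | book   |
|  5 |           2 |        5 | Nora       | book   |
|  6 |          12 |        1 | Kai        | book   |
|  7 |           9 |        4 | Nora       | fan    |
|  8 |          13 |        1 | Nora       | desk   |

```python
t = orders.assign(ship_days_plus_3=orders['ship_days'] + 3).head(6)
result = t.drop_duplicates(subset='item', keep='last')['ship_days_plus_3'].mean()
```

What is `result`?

10.0

add column ship_days_plus_3 = orders['ship_days'] + 3:
   ship_days  rating customer  item  ship_days_plus_3
0          3       1     Nora   mug                 6
1         14       3      Kai  desk                17
2          7       5     Nora  book                10
3          9       4     Nora  lamp                12
4          6       4     Nora  book                 9
5          2       5     Nora  book                 5
6         12       1      Kai  book                15
7          9       4     Nora   fan                12
8         13       1     Nora  desk                16
take first 6 rows:
   ship_days  rating customer  item  ship_days_plus_3
0          3       1     Nora   mug                 6
1         14       3      Kai  desk                17
2          7       5     Nora  book                10
3          9       4     Nora  lamp                12
4          6       4     Nora  book                 9
5          2       5     Nora  book                 5
drop duplicate item (keep=last):
   ship_days  rating customer  item  ship_days_plus_3
0          3       1     Nora   mug                 6
1         14       3      Kai  desk                17
3          9       4     Nora  lamp                12
5          2       5     Nora  book                 5
The mean of column 'ship_days_plus_3' is 10.0.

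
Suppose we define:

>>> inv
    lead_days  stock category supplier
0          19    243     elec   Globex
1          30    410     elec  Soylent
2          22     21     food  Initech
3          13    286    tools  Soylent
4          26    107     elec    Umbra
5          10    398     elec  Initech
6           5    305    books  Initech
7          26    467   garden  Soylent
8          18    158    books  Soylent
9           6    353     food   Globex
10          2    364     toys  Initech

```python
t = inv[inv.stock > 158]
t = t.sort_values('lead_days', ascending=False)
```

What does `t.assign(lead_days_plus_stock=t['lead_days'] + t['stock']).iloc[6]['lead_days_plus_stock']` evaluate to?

310

filter rows where stock > 158:
    lead_days  stock category supplier
0          19    243     elec   Globex
1          30    410     elec  Soylent
3          13    286    tools  Soylent
5          10    398     elec  Initech
6           5    305    books  Initech
7          26    467   garden  Soylent
9           6    353     food   Globex
10          2    364     toys  Initech
sort by lead_days descending:
    lead_days  stock category supplier
1          30    410     elec  Soylent
7          26    467   garden  Soylent
0          19    243     elec   Globex
3          13    286    tools  Soylent
5          10    398     elec  Initech
9           6    353     food   Globex
6           5    305    books  Initech
10          2    364     toys  Initech
add column lead_days_plus_stock = t['lead_days'] + t['stock']:
    lead_days  stock category supplier  lead_days_plus_stock
1          30    410     elec  Soylent                   440
7          26    467   garden  Soylent                   493
0          19    243     elec   Globex                   262
3          13    286    tools  Soylent                   299
5          10    398     elec  Initech                   408
9           6    353     food   Globex                   359
6           5    305    books  Initech                   310
10          2    364     toys  Initech                   366
So iloc[6]['lead_days_plus_stock'] = 310.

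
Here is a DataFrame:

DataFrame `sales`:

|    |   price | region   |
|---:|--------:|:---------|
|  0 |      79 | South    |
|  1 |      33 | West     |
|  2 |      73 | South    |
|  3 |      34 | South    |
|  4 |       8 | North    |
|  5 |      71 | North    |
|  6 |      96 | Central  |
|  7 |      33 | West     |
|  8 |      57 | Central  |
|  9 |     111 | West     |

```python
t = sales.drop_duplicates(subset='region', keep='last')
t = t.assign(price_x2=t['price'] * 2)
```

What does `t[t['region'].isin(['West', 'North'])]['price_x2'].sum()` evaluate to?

364

drop duplicate region (keep=last):
   price   region
3     34    South
5     71    North
8     57  Central
9    111     West
add column price_x2 = t['price'] * 2:
   price   region  price_x2
3     34    South        68
5     71    North       142
8     57  Central       114
9    111     West       222
filter rows where region in ['West', 'North']:
   price region  price_x2
5     71  North       142
9    111   West       222
Then the sum of column 'price_x2': 364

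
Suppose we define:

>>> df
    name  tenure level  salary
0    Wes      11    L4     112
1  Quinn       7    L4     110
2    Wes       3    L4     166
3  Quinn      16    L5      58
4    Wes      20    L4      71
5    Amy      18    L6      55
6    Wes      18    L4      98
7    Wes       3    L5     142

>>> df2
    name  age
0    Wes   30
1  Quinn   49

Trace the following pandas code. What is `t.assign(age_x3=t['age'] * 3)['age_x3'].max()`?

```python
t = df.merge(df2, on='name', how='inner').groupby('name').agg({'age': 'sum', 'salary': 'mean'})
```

450

merge on 'name' (how='inner') → 7 rows:
    name  tenure level  salary  age
0    Wes      11    L4     112   30
1  Quinn       7    L4     110   49
2    Wes       3    L4     166   30
3  Quinn      16    L5      58   49
4    Wes      20    L4      71   30
5    Wes      18    L4      98   30
6    Wes       3    L5     142   30
group by name: sum(age), mean(salary):
       age  salary
name              
Quinn   98    84.0
Wes    150   117.8
add column age_x3 = t['age'] * 3:
       age  salary  age_x3
name                      
Quinn   98    84.0     294
Wes    150   117.8     450
Hence 450.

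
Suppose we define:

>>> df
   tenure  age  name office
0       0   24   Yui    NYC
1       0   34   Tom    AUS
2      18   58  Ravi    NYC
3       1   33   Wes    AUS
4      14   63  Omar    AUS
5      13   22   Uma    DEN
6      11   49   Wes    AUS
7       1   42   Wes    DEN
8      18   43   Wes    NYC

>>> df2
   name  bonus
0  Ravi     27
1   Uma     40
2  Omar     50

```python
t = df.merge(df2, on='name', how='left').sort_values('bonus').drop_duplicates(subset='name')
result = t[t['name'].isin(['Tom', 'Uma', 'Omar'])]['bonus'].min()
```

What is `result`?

merge on 'name' (how='left') → 9 rows:
   tenure  age  name office  bonus
0       0   24   Yui    NYC    NaN
1       0   34   Tom    AUS    NaN
2      18   58  Ravi    NYC   27.0
3       1   33   Wes    AUS    NaN
4      14   63  Omar    AUS   50.0
5      13   22   Uma    DEN   40.0
6      11   49   Wes    AUS    NaN
7       1   42   Wes    DEN    NaN
8      18   43   Wes    NYC    NaN
sort by bonus:
   tenure  age  name office  bonus
2      18   58  Ravi    NYC   27.0
5      13   22   Uma    DEN   40.0
4      14   63  Omar    AUS   50.0
0       0   24   Yui    NYC    NaN
1       0   34   Tom    AUS    NaN
3       1   33   Wes    AUS    NaN
6      11   49   Wes    AUS    NaN
7       1   42   Wes    DEN    NaN
8      18   43   Wes    NYC    NaN
drop duplicate name (keep=first):
   tenure  age  name office  bonus
2      18   58  Ravi    NYC   27.0
5      13   22   Uma    DEN   40.0
4      14   63  Omar    AUS   50.0
0       0   24   Yui    NYC    NaN
1       0   34   Tom    AUS    NaN
3       1   33   Wes    AUS    NaN
filter rows where name in ['Tom', 'Uma', 'Omar']:
   tenure  age  name office  bonus
5      13   22   Uma    DEN   40.0
4      14   63  Omar    AUS   50.0
1       0   34   Tom    AUS    NaN

40.0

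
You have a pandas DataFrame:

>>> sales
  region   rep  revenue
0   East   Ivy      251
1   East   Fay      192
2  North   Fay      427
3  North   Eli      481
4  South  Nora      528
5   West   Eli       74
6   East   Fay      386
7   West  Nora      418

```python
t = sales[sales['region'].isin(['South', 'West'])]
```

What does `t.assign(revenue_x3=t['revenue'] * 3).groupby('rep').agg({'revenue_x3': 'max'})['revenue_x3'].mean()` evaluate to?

filter rows where region in ['South', 'West']:
  region   rep  revenue
4  South  Nora      528
5   West   Eli       74
7   West  Nora      418
add column revenue_x3 = t['revenue'] * 3:
  region   rep  revenue  revenue_x3
4  South  Nora      528        1584
5   West   Eli       74         222
7   West  Nora      418        1254
group by rep, max of revenue_x3:
      revenue_x3
rep             
Eli          222
Nora        1584
Then the mean of column 'revenue_x3': 903.0

903.0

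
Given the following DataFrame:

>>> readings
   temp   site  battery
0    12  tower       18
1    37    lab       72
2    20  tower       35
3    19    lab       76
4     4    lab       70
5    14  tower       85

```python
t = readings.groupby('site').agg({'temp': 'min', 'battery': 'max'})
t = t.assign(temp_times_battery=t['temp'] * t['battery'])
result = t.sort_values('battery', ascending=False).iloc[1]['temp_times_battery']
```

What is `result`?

304

group by site: min(temp), max(battery):
       temp  battery
site                
lab       4       76
tower    12       85
add column temp_times_battery = t['temp'] * t['battery']:
       temp  battery  temp_times_battery
site                                    
lab       4       76                 304
tower    12       85                1020
sort by battery descending:
       temp  battery  temp_times_battery
site                                    
tower    12       85                1020
lab       4       76                 304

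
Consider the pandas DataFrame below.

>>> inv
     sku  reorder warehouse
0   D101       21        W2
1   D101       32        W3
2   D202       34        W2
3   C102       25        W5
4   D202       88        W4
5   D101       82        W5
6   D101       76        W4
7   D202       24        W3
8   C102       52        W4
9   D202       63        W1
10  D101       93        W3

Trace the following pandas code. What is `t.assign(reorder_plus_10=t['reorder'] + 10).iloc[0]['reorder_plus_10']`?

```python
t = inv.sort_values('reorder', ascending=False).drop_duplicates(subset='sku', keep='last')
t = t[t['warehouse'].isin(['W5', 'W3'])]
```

35

sort by reorder descending:
     sku  reorder warehouse
10  D101       93        W3
4   D202       88        W4
5   D101       82        W5
6   D101       76        W4
9   D202       63        W1
8   C102       52        W4
2   D202       34        W2
1   D101       32        W3
3   C102       25        W5
7   D202       24        W3
0   D101       21        W2
drop duplicate sku (keep=last):
    sku  reorder warehouse
3  C102       25        W5
7  D202       24        W3
0  D101       21        W2
filter rows where warehouse in ['W5', 'W3']:
    sku  reorder warehouse
3  C102       25        W5
7  D202       24        W3
add column reorder_plus_10 = t['reorder'] + 10:
    sku  reorder warehouse  reorder_plus_10
3  C102       25        W5               35
7  D202       24        W3               34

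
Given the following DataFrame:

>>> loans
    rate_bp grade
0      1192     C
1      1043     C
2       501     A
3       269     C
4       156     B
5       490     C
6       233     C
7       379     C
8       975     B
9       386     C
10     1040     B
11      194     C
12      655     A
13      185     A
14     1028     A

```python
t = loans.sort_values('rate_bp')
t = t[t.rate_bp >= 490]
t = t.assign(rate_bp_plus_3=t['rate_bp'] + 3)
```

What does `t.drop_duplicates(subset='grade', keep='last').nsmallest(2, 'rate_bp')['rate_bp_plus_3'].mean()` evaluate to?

1037.0

sort by rate_bp:
    rate_bp grade
4       156     B
13      185     A
11      194     C
6       233     C
3       269     C
7       379     C
9       386     C
5       490     C
2       501     A
12      655     A
8       975     B
14     1028     A
10     1040     B
1      1043     C
0      1192     C
filter rows where rate_bp >= 490:
    rate_bp grade
5       490     C
2       501     A
12      655     A
8       975     B
14     1028     A
10     1040     B
1      1043     C
0      1192     C
add column rate_bp_plus_3 = t['rate_bp'] + 3:
    rate_bp grade  rate_bp_plus_3
5       490     C             493
2       501     A             504
12      655     A             658
8       975     B             978
14     1028     A            1031
10     1040     B            1043
1      1043     C            1046
0      1192     C            1195
drop duplicate grade (keep=last):
    rate_bp grade  rate_bp_plus_3
14     1028     A            1031
10     1040     B            1043
0      1192     C            1195
take 2 rows with smallest rate_bp:
    rate_bp grade  rate_bp_plus_3
14     1028     A            1031
10     1040     B            1043
The mean of column 'rate_bp_plus_3' is 1037.0.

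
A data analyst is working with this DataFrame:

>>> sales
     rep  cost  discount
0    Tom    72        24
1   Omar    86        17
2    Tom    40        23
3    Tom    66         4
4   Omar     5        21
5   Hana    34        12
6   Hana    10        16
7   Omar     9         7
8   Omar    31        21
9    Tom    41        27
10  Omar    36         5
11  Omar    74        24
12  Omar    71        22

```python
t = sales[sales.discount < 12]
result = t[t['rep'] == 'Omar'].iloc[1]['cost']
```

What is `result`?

36

filter rows where discount < 12:
     rep  cost  discount
3    Tom    66         4
7   Omar     9         7
10  Omar    36         5
filter rows where rep == 'Omar':
     rep  cost  discount
7   Omar     9         7
10  Omar    36         5
Reading off the value at position 1, column 'cost', we get 36.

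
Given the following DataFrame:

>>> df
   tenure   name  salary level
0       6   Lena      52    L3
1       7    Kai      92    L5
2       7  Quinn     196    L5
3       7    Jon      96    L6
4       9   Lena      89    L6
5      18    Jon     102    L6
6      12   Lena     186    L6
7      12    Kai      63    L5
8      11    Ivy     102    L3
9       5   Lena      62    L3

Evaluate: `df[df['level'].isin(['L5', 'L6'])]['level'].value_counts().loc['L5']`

3

filter rows where level in ['L5', 'L6']:
   tenure   name  salary level
1       7    Kai      92    L5
2       7  Quinn     196    L5
3       7    Jon      96    L6
4       9   Lena      89    L6
5      18    Jon     102    L6
6      12   Lena     186    L6
7      12    Kai      63    L5
value_counts of level:
level
L6    4
L5    3
Name: count, dtype: int64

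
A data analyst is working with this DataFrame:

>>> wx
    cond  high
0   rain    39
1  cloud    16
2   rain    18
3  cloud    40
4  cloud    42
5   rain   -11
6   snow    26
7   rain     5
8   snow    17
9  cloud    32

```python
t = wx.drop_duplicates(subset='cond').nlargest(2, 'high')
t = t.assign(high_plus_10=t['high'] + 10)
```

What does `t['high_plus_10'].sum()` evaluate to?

drop duplicate cond (keep=first):
    cond  high
0   rain    39
1  cloud    16
6   snow    26
take 2 rows with largest high:
   cond  high
0  rain    39
6  snow    26
add column high_plus_10 = t['high'] + 10:
   cond  high  high_plus_10
0  rain    39            49
6  snow    26            36
Finally, sum of column 'high_plus_10' = 85.

85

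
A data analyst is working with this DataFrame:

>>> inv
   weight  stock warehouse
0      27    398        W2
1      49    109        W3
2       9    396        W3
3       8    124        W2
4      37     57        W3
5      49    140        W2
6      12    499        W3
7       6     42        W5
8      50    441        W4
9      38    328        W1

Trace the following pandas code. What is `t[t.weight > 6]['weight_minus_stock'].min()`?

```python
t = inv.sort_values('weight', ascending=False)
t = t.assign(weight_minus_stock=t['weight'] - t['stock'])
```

-487

sort by weight descending:
   weight  stock warehouse
8      50    441        W4
1      49    109        W3
5      49    140        W2
9      38    328        W1
4      37     57        W3
0      27    398        W2
6      12    499        W3
2       9    396        W3
3       8    124        W2
7       6     42        W5
add column weight_minus_stock = t['weight'] - t['stock']:
   weight  stock warehouse  weight_minus_stock
8      50    441        W4                -391
1      49    109        W3                 -60
5      49    140        W2                 -91
9      38    328        W1                -290
4      37     57        W3                 -20
0      27    398        W2                -371
6      12    499        W3                -487
2       9    396        W3                -387
3       8    124        W2                -116
7       6     42        W5                 -36
filter rows where weight > 6:
   weight  stock warehouse  weight_minus_stock
8      50    441        W4                -391
1      49    109        W3                 -60
5      49    140        W2                 -91
9      38    328        W1                -290
4      37     57        W3                 -20
0      27    398        W2                -371
6      12    499        W3                -487
2       9    396        W3                -387
3       8    124        W2                -116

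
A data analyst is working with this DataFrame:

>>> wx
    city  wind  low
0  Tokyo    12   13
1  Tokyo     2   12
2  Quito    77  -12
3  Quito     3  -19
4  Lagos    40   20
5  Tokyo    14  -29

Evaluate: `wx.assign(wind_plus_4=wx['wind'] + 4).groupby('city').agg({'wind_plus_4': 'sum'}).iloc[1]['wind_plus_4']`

88

add column wind_plus_4 = wx['wind'] + 4:
    city  wind  low  wind_plus_4
0  Tokyo    12   13           16
1  Tokyo     2   12            6
2  Quito    77  -12           81
3  Quito     3  -19            7
4  Lagos    40   20           44
5  Tokyo    14  -29           18
group by city, sum of wind_plus_4:
       wind_plus_4
city              
Lagos           44
Quito           88
Tokyo           40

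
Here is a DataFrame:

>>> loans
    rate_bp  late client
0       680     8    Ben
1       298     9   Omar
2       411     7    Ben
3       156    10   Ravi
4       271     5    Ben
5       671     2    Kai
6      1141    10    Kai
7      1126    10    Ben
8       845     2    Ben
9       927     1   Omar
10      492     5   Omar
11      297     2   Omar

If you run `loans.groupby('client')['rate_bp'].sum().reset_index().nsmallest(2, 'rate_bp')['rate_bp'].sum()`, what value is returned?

group by client, sum of rate_bp:
client
Ben     3333
Kai     1812
Omar    2014
Ravi     156
Name: rate_bp, dtype: int64
reset_index():
  client  rate_bp
0    Ben     3333
1    Kai     1812
2   Omar     2014
3   Ravi      156
take 2 rows with smallest rate_bp:
  client  rate_bp
3   Ravi      156
1    Kai     1812
Reading off the sum of column 'rate_bp', we get 1968.

1968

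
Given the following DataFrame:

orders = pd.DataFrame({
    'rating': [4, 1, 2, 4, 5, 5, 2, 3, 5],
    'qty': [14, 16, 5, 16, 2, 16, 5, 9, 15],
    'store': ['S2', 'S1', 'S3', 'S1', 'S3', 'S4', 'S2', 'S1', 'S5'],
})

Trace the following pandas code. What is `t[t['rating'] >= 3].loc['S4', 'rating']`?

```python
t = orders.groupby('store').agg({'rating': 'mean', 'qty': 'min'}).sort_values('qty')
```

group by store: mean(rating), min(qty):
         rating  qty
store               
S1     2.666667    9
S2     3.000000    5
S3     3.500000    2
S4     5.000000   16
S5     5.000000   15
sort by qty:
         rating  qty
store               
S3     3.500000    2
S2     3.000000    5
S1     2.666667    9
S5     5.000000   15
S4     5.000000   16
filter rows where rating >= 3:
       rating  qty
store             
S3        3.5    2
S2        3.0    5
S5        5.0   15
S4        5.0   16

5.0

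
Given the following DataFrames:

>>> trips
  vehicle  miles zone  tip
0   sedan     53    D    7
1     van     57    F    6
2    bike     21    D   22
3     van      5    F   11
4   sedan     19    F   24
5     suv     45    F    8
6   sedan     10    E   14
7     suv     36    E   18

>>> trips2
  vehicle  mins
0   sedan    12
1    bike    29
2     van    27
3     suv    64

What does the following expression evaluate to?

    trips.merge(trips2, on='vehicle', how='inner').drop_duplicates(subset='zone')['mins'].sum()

merge on 'vehicle' (how='inner') → 8 rows:
  vehicle  miles zone  tip  mins
0   sedan     53    D    7    12
1     van     57    F    6    27
2    bike     21    D   22    29
3     van      5    F   11    27
4   sedan     19    F   24    12
5     suv     45    F    8    64
6   sedan     10    E   14    12
7     suv     36    E   18    64
drop duplicate zone (keep=first):
  vehicle  miles zone  tip  mins
0   sedan     53    D    7    12
1     van     57    F    6    27
6   sedan     10    E   14    12
sum of column 'mins' → 51

51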